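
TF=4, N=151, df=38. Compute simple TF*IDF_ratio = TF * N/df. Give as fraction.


TF * (N/df)
= 4 * (151/38)
= 4 * 151/38
= 302/19

302/19


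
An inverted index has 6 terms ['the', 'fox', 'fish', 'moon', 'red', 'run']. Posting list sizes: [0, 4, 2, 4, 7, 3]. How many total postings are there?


Summing posting list sizes:
'the': 0 postings
'fox': 4 postings
'fish': 2 postings
'moon': 4 postings
'red': 7 postings
'run': 3 postings
Total = 0 + 4 + 2 + 4 + 7 + 3 = 20

20


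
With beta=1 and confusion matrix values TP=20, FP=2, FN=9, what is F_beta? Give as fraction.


P = TP/(TP+FP) = 20/22 = 10/11
R = TP/(TP+FN) = 20/29 = 20/29
beta^2 = 1^2 = 1
(1 + beta^2) = 2
Numerator = (1+beta^2)*P*R = 400/319
Denominator = beta^2*P + R = 10/11 + 20/29 = 510/319
F_beta = 40/51

40/51


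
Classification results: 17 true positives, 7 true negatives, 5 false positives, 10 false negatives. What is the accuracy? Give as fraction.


Accuracy = (TP + TN) / (TP + TN + FP + FN)
TP + TN = 17 + 7 = 24
Total = 17 + 7 + 5 + 10 = 39
Accuracy = 24 / 39 = 8/13

8/13


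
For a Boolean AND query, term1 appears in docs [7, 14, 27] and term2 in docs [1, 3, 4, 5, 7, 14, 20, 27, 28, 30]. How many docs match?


Boolean AND: find intersection of posting lists
term1 docs: [7, 14, 27]
term2 docs: [1, 3, 4, 5, 7, 14, 20, 27, 28, 30]
Intersection: [7, 14, 27]
|intersection| = 3

3


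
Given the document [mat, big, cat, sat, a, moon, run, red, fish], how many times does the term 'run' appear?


Document has 9 words
Scanning for 'run':
Found at positions: [6]
Count = 1

1


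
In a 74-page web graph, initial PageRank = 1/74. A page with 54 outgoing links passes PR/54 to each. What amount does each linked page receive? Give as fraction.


Initial PR = 1/74 = 1/74
Outlinks = 54
Contribution per link = PR / outlinks
= 1/74 / 54
= 1/3996

1/3996


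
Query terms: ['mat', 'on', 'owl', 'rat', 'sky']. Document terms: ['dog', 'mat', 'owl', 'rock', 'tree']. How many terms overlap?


Query terms: ['mat', 'on', 'owl', 'rat', 'sky']
Document terms: ['dog', 'mat', 'owl', 'rock', 'tree']
Common terms: ['mat', 'owl']
Overlap count = 2

2


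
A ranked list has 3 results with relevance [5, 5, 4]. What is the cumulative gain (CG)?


Cumulative Gain = sum of relevance scores
Position 1: rel=5, running sum=5
Position 2: rel=5, running sum=10
Position 3: rel=4, running sum=14
CG = 14

14


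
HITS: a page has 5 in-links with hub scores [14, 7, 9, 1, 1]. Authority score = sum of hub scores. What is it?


Authority = sum of hub scores of in-linkers
In-link 1: hub score = 14
In-link 2: hub score = 7
In-link 3: hub score = 9
In-link 4: hub score = 1
In-link 5: hub score = 1
Authority = 14 + 7 + 9 + 1 + 1 = 32

32


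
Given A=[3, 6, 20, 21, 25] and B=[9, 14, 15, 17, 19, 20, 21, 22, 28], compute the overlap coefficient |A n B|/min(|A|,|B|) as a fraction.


A intersect B = [20, 21]
|A intersect B| = 2
min(|A|, |B|) = min(5, 9) = 5
Overlap = 2 / 5 = 2/5

2/5


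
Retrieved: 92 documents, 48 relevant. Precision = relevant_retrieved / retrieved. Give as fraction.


Precision = relevant_retrieved / total_retrieved
= 48 / 92
= 48 / (48 + 44)
= 12/23

12/23


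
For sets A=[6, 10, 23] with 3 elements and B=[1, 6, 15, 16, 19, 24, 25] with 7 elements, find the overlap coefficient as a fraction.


A intersect B = [6]
|A intersect B| = 1
min(|A|, |B|) = min(3, 7) = 3
Overlap = 1 / 3 = 1/3

1/3


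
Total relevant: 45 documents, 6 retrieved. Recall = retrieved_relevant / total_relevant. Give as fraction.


Recall = retrieved_relevant / total_relevant
= 6 / 45
= 6 / (6 + 39)
= 2/15

2/15


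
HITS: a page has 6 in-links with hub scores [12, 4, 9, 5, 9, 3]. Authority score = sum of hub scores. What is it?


Authority = sum of hub scores of in-linkers
In-link 1: hub score = 12
In-link 2: hub score = 4
In-link 3: hub score = 9
In-link 4: hub score = 5
In-link 5: hub score = 9
In-link 6: hub score = 3
Authority = 12 + 4 + 9 + 5 + 9 + 3 = 42

42


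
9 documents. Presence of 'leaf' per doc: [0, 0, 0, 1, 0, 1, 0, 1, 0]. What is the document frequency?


Checking each document for 'leaf':
Doc 1: absent
Doc 2: absent
Doc 3: absent
Doc 4: present
Doc 5: absent
Doc 6: present
Doc 7: absent
Doc 8: present
Doc 9: absent
df = sum of presences = 0 + 0 + 0 + 1 + 0 + 1 + 0 + 1 + 0 = 3

3


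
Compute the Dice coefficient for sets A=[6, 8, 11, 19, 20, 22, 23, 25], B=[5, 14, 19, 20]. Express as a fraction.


A intersect B = [19, 20]
|A intersect B| = 2
|A| = 8, |B| = 4
Dice = 2*2 / (8+4)
= 4 / 12 = 1/3

1/3


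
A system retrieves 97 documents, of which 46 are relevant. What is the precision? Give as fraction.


Precision = relevant_retrieved / total_retrieved
= 46 / 97
= 46 / (46 + 51)
= 46/97

46/97


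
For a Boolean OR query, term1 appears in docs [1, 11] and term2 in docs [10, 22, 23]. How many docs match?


Boolean OR: find union of posting lists
term1 docs: [1, 11]
term2 docs: [10, 22, 23]
Union: [1, 10, 11, 22, 23]
|union| = 5

5


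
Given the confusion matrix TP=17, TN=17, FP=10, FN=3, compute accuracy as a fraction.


Accuracy = (TP + TN) / (TP + TN + FP + FN)
TP + TN = 17 + 17 = 34
Total = 17 + 17 + 10 + 3 = 47
Accuracy = 34 / 47 = 34/47

34/47


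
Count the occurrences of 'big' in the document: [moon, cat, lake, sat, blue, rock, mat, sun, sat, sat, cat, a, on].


Document has 13 words
Scanning for 'big':
Term not found in document
Count = 0

0


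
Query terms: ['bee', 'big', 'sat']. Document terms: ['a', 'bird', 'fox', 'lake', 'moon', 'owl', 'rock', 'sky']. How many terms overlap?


Query terms: ['bee', 'big', 'sat']
Document terms: ['a', 'bird', 'fox', 'lake', 'moon', 'owl', 'rock', 'sky']
Common terms: []
Overlap count = 0

0


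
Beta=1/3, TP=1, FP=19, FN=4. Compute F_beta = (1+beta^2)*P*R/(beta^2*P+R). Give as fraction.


P = TP/(TP+FP) = 1/20 = 1/20
R = TP/(TP+FN) = 1/5 = 1/5
beta^2 = 1/3^2 = 1/9
(1 + beta^2) = 10/9
Numerator = (1+beta^2)*P*R = 1/90
Denominator = beta^2*P + R = 1/180 + 1/5 = 37/180
F_beta = 2/37

2/37


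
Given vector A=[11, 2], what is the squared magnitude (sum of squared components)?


|A|^2 = sum of squared components
A[0]^2 = 11^2 = 121
A[1]^2 = 2^2 = 4
Sum = 121 + 4 = 125

125


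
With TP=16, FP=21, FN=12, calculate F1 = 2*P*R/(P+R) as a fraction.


F1 = 2 * P * R / (P + R)
P = TP/(TP+FP) = 16/37 = 16/37
R = TP/(TP+FN) = 16/28 = 4/7
2 * P * R = 2 * 16/37 * 4/7 = 128/259
P + R = 16/37 + 4/7 = 260/259
F1 = 128/259 / 260/259 = 32/65

32/65


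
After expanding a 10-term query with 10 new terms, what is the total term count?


Original terms: 10
Expansion terms: 10
Total = 10 + 10 = 20

20


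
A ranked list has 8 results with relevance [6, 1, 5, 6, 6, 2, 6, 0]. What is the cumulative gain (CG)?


Cumulative Gain = sum of relevance scores
Position 1: rel=6, running sum=6
Position 2: rel=1, running sum=7
Position 3: rel=5, running sum=12
Position 4: rel=6, running sum=18
Position 5: rel=6, running sum=24
Position 6: rel=2, running sum=26
Position 7: rel=6, running sum=32
Position 8: rel=0, running sum=32
CG = 32

32


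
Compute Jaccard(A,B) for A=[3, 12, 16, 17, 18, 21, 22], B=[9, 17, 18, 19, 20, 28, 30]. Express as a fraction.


A intersect B = [17, 18]
|A intersect B| = 2
A union B = [3, 9, 12, 16, 17, 18, 19, 20, 21, 22, 28, 30]
|A union B| = 12
Jaccard = 2/12 = 1/6

1/6


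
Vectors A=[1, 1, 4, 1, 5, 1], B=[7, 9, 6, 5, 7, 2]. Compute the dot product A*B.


Dot product = sum of element-wise products
A[0]*B[0] = 1*7 = 7
A[1]*B[1] = 1*9 = 9
A[2]*B[2] = 4*6 = 24
A[3]*B[3] = 1*5 = 5
A[4]*B[4] = 5*7 = 35
A[5]*B[5] = 1*2 = 2
Sum = 7 + 9 + 24 + 5 + 35 + 2 = 82

82


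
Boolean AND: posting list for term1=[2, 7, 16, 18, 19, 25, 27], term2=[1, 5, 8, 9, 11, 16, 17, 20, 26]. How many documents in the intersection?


Boolean AND: find intersection of posting lists
term1 docs: [2, 7, 16, 18, 19, 25, 27]
term2 docs: [1, 5, 8, 9, 11, 16, 17, 20, 26]
Intersection: [16]
|intersection| = 1

1


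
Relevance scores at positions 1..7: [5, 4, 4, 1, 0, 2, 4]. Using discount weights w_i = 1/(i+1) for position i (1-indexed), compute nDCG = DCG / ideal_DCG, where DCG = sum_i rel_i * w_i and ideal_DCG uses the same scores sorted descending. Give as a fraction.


Position discount weights w_i = 1/(i+1) for i=1..7:
Weights = [1/2, 1/3, 1/4, 1/5, 1/6, 1/7, 1/8]
Actual relevance: [5, 4, 4, 1, 0, 2, 4]
DCG = 5/2 + 4/3 + 4/4 + 1/5 + 0/6 + 2/7 + 4/8 = 611/105
Ideal relevance (sorted desc): [5, 4, 4, 4, 2, 1, 0]
Ideal DCG = 5/2 + 4/3 + 4/4 + 4/5 + 2/6 + 1/7 + 0/8 = 1283/210
nDCG = DCG / ideal_DCG = 611/105 / 1283/210 = 1222/1283

1222/1283


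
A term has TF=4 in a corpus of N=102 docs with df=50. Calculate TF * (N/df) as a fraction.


TF * (N/df)
= 4 * (102/50)
= 4 * 51/25
= 204/25

204/25


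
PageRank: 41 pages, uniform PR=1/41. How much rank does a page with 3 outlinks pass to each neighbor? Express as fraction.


Initial PR = 1/41 = 1/41
Outlinks = 3
Contribution per link = PR / outlinks
= 1/41 / 3
= 1/123

1/123


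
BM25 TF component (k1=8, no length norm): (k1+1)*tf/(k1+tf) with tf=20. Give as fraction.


BM25 TF component = (k1+1)*tf / (k1+tf)
k1 = 8, tf = 20
Numerator = (8+1)*20 = 180
Denominator = 8 + 20 = 28
= 180/28 = 45/7

45/7


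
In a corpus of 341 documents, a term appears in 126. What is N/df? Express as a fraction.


IDF ratio = N / df
= 341 / 126
= 341/126

341/126


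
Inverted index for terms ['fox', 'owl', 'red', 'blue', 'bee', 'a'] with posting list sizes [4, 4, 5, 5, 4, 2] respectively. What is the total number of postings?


Summing posting list sizes:
'fox': 4 postings
'owl': 4 postings
'red': 5 postings
'blue': 5 postings
'bee': 4 postings
'a': 2 postings
Total = 4 + 4 + 5 + 5 + 4 + 2 = 24

24


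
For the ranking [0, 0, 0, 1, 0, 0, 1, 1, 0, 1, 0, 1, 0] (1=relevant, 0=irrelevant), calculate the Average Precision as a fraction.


Computing P@k for each relevant position:
Position 1: not relevant
Position 2: not relevant
Position 3: not relevant
Position 4: relevant, P@4 = 1/4 = 1/4
Position 5: not relevant
Position 6: not relevant
Position 7: relevant, P@7 = 2/7 = 2/7
Position 8: relevant, P@8 = 3/8 = 3/8
Position 9: not relevant
Position 10: relevant, P@10 = 4/10 = 2/5
Position 11: not relevant
Position 12: relevant, P@12 = 5/12 = 5/12
Position 13: not relevant
Sum of P@k = 1/4 + 2/7 + 3/8 + 2/5 + 5/12 = 1451/840
AP = 1451/840 / 5 = 1451/4200

1451/4200


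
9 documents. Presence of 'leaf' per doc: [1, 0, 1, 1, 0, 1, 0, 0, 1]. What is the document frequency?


Checking each document for 'leaf':
Doc 1: present
Doc 2: absent
Doc 3: present
Doc 4: present
Doc 5: absent
Doc 6: present
Doc 7: absent
Doc 8: absent
Doc 9: present
df = sum of presences = 1 + 0 + 1 + 1 + 0 + 1 + 0 + 0 + 1 = 5

5


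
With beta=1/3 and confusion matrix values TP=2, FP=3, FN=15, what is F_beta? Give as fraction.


P = TP/(TP+FP) = 2/5 = 2/5
R = TP/(TP+FN) = 2/17 = 2/17
beta^2 = 1/3^2 = 1/9
(1 + beta^2) = 10/9
Numerator = (1+beta^2)*P*R = 8/153
Denominator = beta^2*P + R = 2/45 + 2/17 = 124/765
F_beta = 10/31

10/31


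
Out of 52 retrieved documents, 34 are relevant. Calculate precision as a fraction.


Precision = relevant_retrieved / total_retrieved
= 34 / 52
= 34 / (34 + 18)
= 17/26

17/26


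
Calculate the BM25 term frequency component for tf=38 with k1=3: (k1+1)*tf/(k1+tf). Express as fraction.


BM25 TF component = (k1+1)*tf / (k1+tf)
k1 = 3, tf = 38
Numerator = (3+1)*38 = 152
Denominator = 3 + 38 = 41
= 152/41 = 152/41

152/41


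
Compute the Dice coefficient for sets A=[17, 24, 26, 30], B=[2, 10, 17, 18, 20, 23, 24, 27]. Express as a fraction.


A intersect B = [17, 24]
|A intersect B| = 2
|A| = 4, |B| = 8
Dice = 2*2 / (4+8)
= 4 / 12 = 1/3

1/3


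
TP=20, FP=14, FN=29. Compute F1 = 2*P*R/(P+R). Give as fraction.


F1 = 2 * P * R / (P + R)
P = TP/(TP+FP) = 20/34 = 10/17
R = TP/(TP+FN) = 20/49 = 20/49
2 * P * R = 2 * 10/17 * 20/49 = 400/833
P + R = 10/17 + 20/49 = 830/833
F1 = 400/833 / 830/833 = 40/83

40/83


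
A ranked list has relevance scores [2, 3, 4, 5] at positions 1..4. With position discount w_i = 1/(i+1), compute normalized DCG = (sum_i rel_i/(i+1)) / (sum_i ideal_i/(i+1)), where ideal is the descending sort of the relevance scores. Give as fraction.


Position discount weights w_i = 1/(i+1) for i=1..4:
Weights = [1/2, 1/3, 1/4, 1/5]
Actual relevance: [2, 3, 4, 5]
DCG = 2/2 + 3/3 + 4/4 + 5/5 = 4
Ideal relevance (sorted desc): [5, 4, 3, 2]
Ideal DCG = 5/2 + 4/3 + 3/4 + 2/5 = 299/60
nDCG = DCG / ideal_DCG = 4 / 299/60 = 240/299

240/299


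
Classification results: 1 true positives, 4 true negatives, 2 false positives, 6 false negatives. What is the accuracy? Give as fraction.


Accuracy = (TP + TN) / (TP + TN + FP + FN)
TP + TN = 1 + 4 = 5
Total = 1 + 4 + 2 + 6 = 13
Accuracy = 5 / 13 = 5/13

5/13


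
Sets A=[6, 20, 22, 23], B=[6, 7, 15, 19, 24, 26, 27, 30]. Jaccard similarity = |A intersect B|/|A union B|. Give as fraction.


A intersect B = [6]
|A intersect B| = 1
A union B = [6, 7, 15, 19, 20, 22, 23, 24, 26, 27, 30]
|A union B| = 11
Jaccard = 1/11 = 1/11

1/11


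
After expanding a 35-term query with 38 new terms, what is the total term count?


Original terms: 35
Expansion terms: 38
Total = 35 + 38 = 73

73


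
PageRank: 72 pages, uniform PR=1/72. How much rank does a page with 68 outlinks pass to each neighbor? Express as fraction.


Initial PR = 1/72 = 1/72
Outlinks = 68
Contribution per link = PR / outlinks
= 1/72 / 68
= 1/4896

1/4896


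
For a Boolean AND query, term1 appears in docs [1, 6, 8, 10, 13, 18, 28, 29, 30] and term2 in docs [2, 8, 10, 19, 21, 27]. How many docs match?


Boolean AND: find intersection of posting lists
term1 docs: [1, 6, 8, 10, 13, 18, 28, 29, 30]
term2 docs: [2, 8, 10, 19, 21, 27]
Intersection: [8, 10]
|intersection| = 2

2


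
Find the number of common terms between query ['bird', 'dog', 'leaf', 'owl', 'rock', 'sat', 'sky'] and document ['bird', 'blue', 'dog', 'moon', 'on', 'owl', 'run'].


Query terms: ['bird', 'dog', 'leaf', 'owl', 'rock', 'sat', 'sky']
Document terms: ['bird', 'blue', 'dog', 'moon', 'on', 'owl', 'run']
Common terms: ['bird', 'dog', 'owl']
Overlap count = 3

3


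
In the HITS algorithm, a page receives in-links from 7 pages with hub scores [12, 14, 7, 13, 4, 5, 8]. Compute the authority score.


Authority = sum of hub scores of in-linkers
In-link 1: hub score = 12
In-link 2: hub score = 14
In-link 3: hub score = 7
In-link 4: hub score = 13
In-link 5: hub score = 4
In-link 6: hub score = 5
In-link 7: hub score = 8
Authority = 12 + 14 + 7 + 13 + 4 + 5 + 8 = 63

63


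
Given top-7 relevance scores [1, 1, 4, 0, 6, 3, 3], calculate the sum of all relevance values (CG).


Cumulative Gain = sum of relevance scores
Position 1: rel=1, running sum=1
Position 2: rel=1, running sum=2
Position 3: rel=4, running sum=6
Position 4: rel=0, running sum=6
Position 5: rel=6, running sum=12
Position 6: rel=3, running sum=15
Position 7: rel=3, running sum=18
CG = 18

18


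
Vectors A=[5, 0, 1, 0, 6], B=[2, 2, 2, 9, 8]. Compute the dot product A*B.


Dot product = sum of element-wise products
A[0]*B[0] = 5*2 = 10
A[1]*B[1] = 0*2 = 0
A[2]*B[2] = 1*2 = 2
A[3]*B[3] = 0*9 = 0
A[4]*B[4] = 6*8 = 48
Sum = 10 + 0 + 2 + 0 + 48 = 60

60


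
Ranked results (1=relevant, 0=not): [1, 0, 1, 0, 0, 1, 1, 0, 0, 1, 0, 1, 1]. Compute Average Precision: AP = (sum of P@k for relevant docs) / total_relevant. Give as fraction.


Computing P@k for each relevant position:
Position 1: relevant, P@1 = 1/1 = 1
Position 2: not relevant
Position 3: relevant, P@3 = 2/3 = 2/3
Position 4: not relevant
Position 5: not relevant
Position 6: relevant, P@6 = 3/6 = 1/2
Position 7: relevant, P@7 = 4/7 = 4/7
Position 8: not relevant
Position 9: not relevant
Position 10: relevant, P@10 = 5/10 = 1/2
Position 11: not relevant
Position 12: relevant, P@12 = 6/12 = 1/2
Position 13: relevant, P@13 = 7/13 = 7/13
Sum of P@k = 1 + 2/3 + 1/2 + 4/7 + 1/2 + 1/2 + 7/13 = 2335/546
AP = 2335/546 / 7 = 2335/3822

2335/3822


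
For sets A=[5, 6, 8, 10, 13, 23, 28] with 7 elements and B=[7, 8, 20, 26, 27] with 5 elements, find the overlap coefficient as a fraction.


A intersect B = [8]
|A intersect B| = 1
min(|A|, |B|) = min(7, 5) = 5
Overlap = 1 / 5 = 1/5

1/5


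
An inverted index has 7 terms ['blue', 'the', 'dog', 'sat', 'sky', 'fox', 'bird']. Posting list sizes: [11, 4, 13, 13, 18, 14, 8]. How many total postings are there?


Summing posting list sizes:
'blue': 11 postings
'the': 4 postings
'dog': 13 postings
'sat': 13 postings
'sky': 18 postings
'fox': 14 postings
'bird': 8 postings
Total = 11 + 4 + 13 + 13 + 18 + 14 + 8 = 81

81


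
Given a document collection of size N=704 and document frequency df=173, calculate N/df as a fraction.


IDF ratio = N / df
= 704 / 173
= 704/173

704/173


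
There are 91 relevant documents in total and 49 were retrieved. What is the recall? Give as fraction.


Recall = retrieved_relevant / total_relevant
= 49 / 91
= 49 / (49 + 42)
= 7/13

7/13


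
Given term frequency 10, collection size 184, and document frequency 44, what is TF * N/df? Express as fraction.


TF * (N/df)
= 10 * (184/44)
= 10 * 46/11
= 460/11

460/11


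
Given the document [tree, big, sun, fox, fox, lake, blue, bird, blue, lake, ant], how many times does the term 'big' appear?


Document has 11 words
Scanning for 'big':
Found at positions: [1]
Count = 1

1


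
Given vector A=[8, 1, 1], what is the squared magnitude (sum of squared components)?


|A|^2 = sum of squared components
A[0]^2 = 8^2 = 64
A[1]^2 = 1^2 = 1
A[2]^2 = 1^2 = 1
Sum = 64 + 1 + 1 = 66

66


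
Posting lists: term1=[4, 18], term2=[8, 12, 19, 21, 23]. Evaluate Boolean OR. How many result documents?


Boolean OR: find union of posting lists
term1 docs: [4, 18]
term2 docs: [8, 12, 19, 21, 23]
Union: [4, 8, 12, 18, 19, 21, 23]
|union| = 7

7


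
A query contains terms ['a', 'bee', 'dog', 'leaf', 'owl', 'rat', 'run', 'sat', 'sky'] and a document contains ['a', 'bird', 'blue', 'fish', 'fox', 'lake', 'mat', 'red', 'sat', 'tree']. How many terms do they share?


Query terms: ['a', 'bee', 'dog', 'leaf', 'owl', 'rat', 'run', 'sat', 'sky']
Document terms: ['a', 'bird', 'blue', 'fish', 'fox', 'lake', 'mat', 'red', 'sat', 'tree']
Common terms: ['a', 'sat']
Overlap count = 2

2


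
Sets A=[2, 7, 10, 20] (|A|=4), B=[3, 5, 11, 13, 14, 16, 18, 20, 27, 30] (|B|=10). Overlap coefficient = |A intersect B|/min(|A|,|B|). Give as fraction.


A intersect B = [20]
|A intersect B| = 1
min(|A|, |B|) = min(4, 10) = 4
Overlap = 1 / 4 = 1/4

1/4


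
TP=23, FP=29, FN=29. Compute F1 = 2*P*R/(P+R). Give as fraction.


F1 = 2 * P * R / (P + R)
P = TP/(TP+FP) = 23/52 = 23/52
R = TP/(TP+FN) = 23/52 = 23/52
2 * P * R = 2 * 23/52 * 23/52 = 529/1352
P + R = 23/52 + 23/52 = 23/26
F1 = 529/1352 / 23/26 = 23/52

23/52


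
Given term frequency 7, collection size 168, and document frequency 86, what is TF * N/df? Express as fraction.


TF * (N/df)
= 7 * (168/86)
= 7 * 84/43
= 588/43

588/43


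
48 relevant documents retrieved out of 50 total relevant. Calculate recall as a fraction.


Recall = retrieved_relevant / total_relevant
= 48 / 50
= 48 / (48 + 2)
= 24/25

24/25


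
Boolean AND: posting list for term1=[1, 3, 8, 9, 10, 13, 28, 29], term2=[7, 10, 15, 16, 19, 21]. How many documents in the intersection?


Boolean AND: find intersection of posting lists
term1 docs: [1, 3, 8, 9, 10, 13, 28, 29]
term2 docs: [7, 10, 15, 16, 19, 21]
Intersection: [10]
|intersection| = 1

1


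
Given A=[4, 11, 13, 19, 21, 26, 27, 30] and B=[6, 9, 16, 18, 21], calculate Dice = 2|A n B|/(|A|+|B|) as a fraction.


A intersect B = [21]
|A intersect B| = 1
|A| = 8, |B| = 5
Dice = 2*1 / (8+5)
= 2 / 13 = 2/13

2/13


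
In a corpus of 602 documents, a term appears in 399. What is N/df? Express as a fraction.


IDF ratio = N / df
= 602 / 399
= 86/57

86/57


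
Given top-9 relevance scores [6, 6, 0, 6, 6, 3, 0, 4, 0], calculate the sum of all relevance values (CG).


Cumulative Gain = sum of relevance scores
Position 1: rel=6, running sum=6
Position 2: rel=6, running sum=12
Position 3: rel=0, running sum=12
Position 4: rel=6, running sum=18
Position 5: rel=6, running sum=24
Position 6: rel=3, running sum=27
Position 7: rel=0, running sum=27
Position 8: rel=4, running sum=31
Position 9: rel=0, running sum=31
CG = 31

31


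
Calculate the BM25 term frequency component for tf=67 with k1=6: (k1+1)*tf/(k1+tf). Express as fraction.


BM25 TF component = (k1+1)*tf / (k1+tf)
k1 = 6, tf = 67
Numerator = (6+1)*67 = 469
Denominator = 6 + 67 = 73
= 469/73 = 469/73

469/73


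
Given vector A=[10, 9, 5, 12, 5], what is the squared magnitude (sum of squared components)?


|A|^2 = sum of squared components
A[0]^2 = 10^2 = 100
A[1]^2 = 9^2 = 81
A[2]^2 = 5^2 = 25
A[3]^2 = 12^2 = 144
A[4]^2 = 5^2 = 25
Sum = 100 + 81 + 25 + 144 + 25 = 375

375


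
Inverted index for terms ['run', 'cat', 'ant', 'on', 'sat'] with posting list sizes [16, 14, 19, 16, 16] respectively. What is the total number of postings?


Summing posting list sizes:
'run': 16 postings
'cat': 14 postings
'ant': 19 postings
'on': 16 postings
'sat': 16 postings
Total = 16 + 14 + 19 + 16 + 16 = 81

81


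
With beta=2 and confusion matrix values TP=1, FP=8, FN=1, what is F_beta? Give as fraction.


P = TP/(TP+FP) = 1/9 = 1/9
R = TP/(TP+FN) = 1/2 = 1/2
beta^2 = 2^2 = 4
(1 + beta^2) = 5
Numerator = (1+beta^2)*P*R = 5/18
Denominator = beta^2*P + R = 4/9 + 1/2 = 17/18
F_beta = 5/17

5/17


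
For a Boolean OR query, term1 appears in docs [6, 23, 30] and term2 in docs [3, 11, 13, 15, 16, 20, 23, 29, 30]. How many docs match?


Boolean OR: find union of posting lists
term1 docs: [6, 23, 30]
term2 docs: [3, 11, 13, 15, 16, 20, 23, 29, 30]
Union: [3, 6, 11, 13, 15, 16, 20, 23, 29, 30]
|union| = 10

10


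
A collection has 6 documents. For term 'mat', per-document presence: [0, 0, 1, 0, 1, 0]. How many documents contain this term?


Checking each document for 'mat':
Doc 1: absent
Doc 2: absent
Doc 3: present
Doc 4: absent
Doc 5: present
Doc 6: absent
df = sum of presences = 0 + 0 + 1 + 0 + 1 + 0 = 2

2


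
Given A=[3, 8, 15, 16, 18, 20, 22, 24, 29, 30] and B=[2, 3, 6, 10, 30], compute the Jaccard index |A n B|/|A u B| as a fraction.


A intersect B = [3, 30]
|A intersect B| = 2
A union B = [2, 3, 6, 8, 10, 15, 16, 18, 20, 22, 24, 29, 30]
|A union B| = 13
Jaccard = 2/13 = 2/13

2/13


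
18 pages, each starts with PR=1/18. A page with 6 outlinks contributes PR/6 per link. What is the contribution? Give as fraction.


Initial PR = 1/18 = 1/18
Outlinks = 6
Contribution per link = PR / outlinks
= 1/18 / 6
= 1/108

1/108


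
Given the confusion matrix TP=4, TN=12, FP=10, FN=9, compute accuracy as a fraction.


Accuracy = (TP + TN) / (TP + TN + FP + FN)
TP + TN = 4 + 12 = 16
Total = 4 + 12 + 10 + 9 = 35
Accuracy = 16 / 35 = 16/35

16/35


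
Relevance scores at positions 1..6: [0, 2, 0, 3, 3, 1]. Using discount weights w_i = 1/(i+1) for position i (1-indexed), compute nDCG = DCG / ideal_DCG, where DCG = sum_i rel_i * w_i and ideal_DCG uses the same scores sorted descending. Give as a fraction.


Position discount weights w_i = 1/(i+1) for i=1..6:
Weights = [1/2, 1/3, 1/4, 1/5, 1/6, 1/7]
Actual relevance: [0, 2, 0, 3, 3, 1]
DCG = 0/2 + 2/3 + 0/4 + 3/5 + 3/6 + 1/7 = 401/210
Ideal relevance (sorted desc): [3, 3, 2, 1, 0, 0]
Ideal DCG = 3/2 + 3/3 + 2/4 + 1/5 + 0/6 + 0/7 = 16/5
nDCG = DCG / ideal_DCG = 401/210 / 16/5 = 401/672

401/672


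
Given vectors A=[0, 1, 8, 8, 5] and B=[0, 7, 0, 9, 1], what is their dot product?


Dot product = sum of element-wise products
A[0]*B[0] = 0*0 = 0
A[1]*B[1] = 1*7 = 7
A[2]*B[2] = 8*0 = 0
A[3]*B[3] = 8*9 = 72
A[4]*B[4] = 5*1 = 5
Sum = 0 + 7 + 0 + 72 + 5 = 84

84


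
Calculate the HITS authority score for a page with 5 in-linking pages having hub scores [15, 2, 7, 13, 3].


Authority = sum of hub scores of in-linkers
In-link 1: hub score = 15
In-link 2: hub score = 2
In-link 3: hub score = 7
In-link 4: hub score = 13
In-link 5: hub score = 3
Authority = 15 + 2 + 7 + 13 + 3 = 40

40


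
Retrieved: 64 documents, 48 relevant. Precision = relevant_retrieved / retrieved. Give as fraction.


Precision = relevant_retrieved / total_retrieved
= 48 / 64
= 48 / (48 + 16)
= 3/4

3/4


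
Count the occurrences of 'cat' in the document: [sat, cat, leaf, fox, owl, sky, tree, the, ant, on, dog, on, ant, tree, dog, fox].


Document has 16 words
Scanning for 'cat':
Found at positions: [1]
Count = 1

1


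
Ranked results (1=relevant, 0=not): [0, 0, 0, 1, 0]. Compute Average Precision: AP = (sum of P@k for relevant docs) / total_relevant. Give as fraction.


Computing P@k for each relevant position:
Position 1: not relevant
Position 2: not relevant
Position 3: not relevant
Position 4: relevant, P@4 = 1/4 = 1/4
Position 5: not relevant
Sum of P@k = 1/4 = 1/4
AP = 1/4 / 1 = 1/4

1/4


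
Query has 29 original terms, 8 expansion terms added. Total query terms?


Original terms: 29
Expansion terms: 8
Total = 29 + 8 = 37

37


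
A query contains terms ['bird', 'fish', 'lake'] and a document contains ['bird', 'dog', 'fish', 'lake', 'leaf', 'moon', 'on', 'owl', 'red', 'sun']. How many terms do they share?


Query terms: ['bird', 'fish', 'lake']
Document terms: ['bird', 'dog', 'fish', 'lake', 'leaf', 'moon', 'on', 'owl', 'red', 'sun']
Common terms: ['bird', 'fish', 'lake']
Overlap count = 3

3


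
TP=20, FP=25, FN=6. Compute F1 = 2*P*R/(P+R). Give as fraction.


F1 = 2 * P * R / (P + R)
P = TP/(TP+FP) = 20/45 = 4/9
R = TP/(TP+FN) = 20/26 = 10/13
2 * P * R = 2 * 4/9 * 10/13 = 80/117
P + R = 4/9 + 10/13 = 142/117
F1 = 80/117 / 142/117 = 40/71

40/71


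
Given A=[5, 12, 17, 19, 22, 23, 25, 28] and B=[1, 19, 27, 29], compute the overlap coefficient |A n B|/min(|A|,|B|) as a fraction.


A intersect B = [19]
|A intersect B| = 1
min(|A|, |B|) = min(8, 4) = 4
Overlap = 1 / 4 = 1/4

1/4


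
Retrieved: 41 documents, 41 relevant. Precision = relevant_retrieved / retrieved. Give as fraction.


Precision = relevant_retrieved / total_retrieved
= 41 / 41
= 41 / (41 + 0)
= 1

1


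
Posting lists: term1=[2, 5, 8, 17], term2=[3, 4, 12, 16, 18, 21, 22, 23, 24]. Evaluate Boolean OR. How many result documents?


Boolean OR: find union of posting lists
term1 docs: [2, 5, 8, 17]
term2 docs: [3, 4, 12, 16, 18, 21, 22, 23, 24]
Union: [2, 3, 4, 5, 8, 12, 16, 17, 18, 21, 22, 23, 24]
|union| = 13

13


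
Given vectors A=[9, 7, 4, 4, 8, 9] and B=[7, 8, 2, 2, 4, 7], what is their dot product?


Dot product = sum of element-wise products
A[0]*B[0] = 9*7 = 63
A[1]*B[1] = 7*8 = 56
A[2]*B[2] = 4*2 = 8
A[3]*B[3] = 4*2 = 8
A[4]*B[4] = 8*4 = 32
A[5]*B[5] = 9*7 = 63
Sum = 63 + 56 + 8 + 8 + 32 + 63 = 230

230


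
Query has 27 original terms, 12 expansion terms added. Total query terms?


Original terms: 27
Expansion terms: 12
Total = 27 + 12 = 39

39


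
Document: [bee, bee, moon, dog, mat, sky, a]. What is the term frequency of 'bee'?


Document has 7 words
Scanning for 'bee':
Found at positions: [0, 1]
Count = 2

2


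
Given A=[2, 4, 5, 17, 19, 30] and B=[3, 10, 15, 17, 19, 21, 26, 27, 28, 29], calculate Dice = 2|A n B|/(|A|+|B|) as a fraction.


A intersect B = [17, 19]
|A intersect B| = 2
|A| = 6, |B| = 10
Dice = 2*2 / (6+10)
= 4 / 16 = 1/4

1/4


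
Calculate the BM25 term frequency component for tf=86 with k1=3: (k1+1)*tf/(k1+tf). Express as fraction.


BM25 TF component = (k1+1)*tf / (k1+tf)
k1 = 3, tf = 86
Numerator = (3+1)*86 = 344
Denominator = 3 + 86 = 89
= 344/89 = 344/89

344/89


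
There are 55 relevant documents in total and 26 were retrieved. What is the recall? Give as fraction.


Recall = retrieved_relevant / total_relevant
= 26 / 55
= 26 / (26 + 29)
= 26/55

26/55


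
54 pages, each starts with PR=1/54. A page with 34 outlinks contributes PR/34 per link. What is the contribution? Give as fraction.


Initial PR = 1/54 = 1/54
Outlinks = 34
Contribution per link = PR / outlinks
= 1/54 / 34
= 1/1836

1/1836


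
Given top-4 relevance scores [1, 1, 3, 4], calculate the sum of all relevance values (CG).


Cumulative Gain = sum of relevance scores
Position 1: rel=1, running sum=1
Position 2: rel=1, running sum=2
Position 3: rel=3, running sum=5
Position 4: rel=4, running sum=9
CG = 9

9


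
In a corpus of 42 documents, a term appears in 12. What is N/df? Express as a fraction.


IDF ratio = N / df
= 42 / 12
= 7/2

7/2


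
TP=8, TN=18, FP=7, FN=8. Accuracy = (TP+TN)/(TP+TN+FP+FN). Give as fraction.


Accuracy = (TP + TN) / (TP + TN + FP + FN)
TP + TN = 8 + 18 = 26
Total = 8 + 18 + 7 + 8 = 41
Accuracy = 26 / 41 = 26/41

26/41


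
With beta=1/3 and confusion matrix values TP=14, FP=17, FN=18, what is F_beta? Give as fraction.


P = TP/(TP+FP) = 14/31 = 14/31
R = TP/(TP+FN) = 14/32 = 7/16
beta^2 = 1/3^2 = 1/9
(1 + beta^2) = 10/9
Numerator = (1+beta^2)*P*R = 245/1116
Denominator = beta^2*P + R = 14/279 + 7/16 = 2177/4464
F_beta = 140/311

140/311


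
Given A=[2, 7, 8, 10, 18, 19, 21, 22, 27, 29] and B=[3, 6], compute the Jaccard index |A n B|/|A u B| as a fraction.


A intersect B = []
|A intersect B| = 0
A union B = [2, 3, 6, 7, 8, 10, 18, 19, 21, 22, 27, 29]
|A union B| = 12
Jaccard = 0/12 = 0

0


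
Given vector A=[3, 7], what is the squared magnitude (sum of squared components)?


|A|^2 = sum of squared components
A[0]^2 = 3^2 = 9
A[1]^2 = 7^2 = 49
Sum = 9 + 49 = 58

58


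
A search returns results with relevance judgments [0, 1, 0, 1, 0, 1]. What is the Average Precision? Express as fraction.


Computing P@k for each relevant position:
Position 1: not relevant
Position 2: relevant, P@2 = 1/2 = 1/2
Position 3: not relevant
Position 4: relevant, P@4 = 2/4 = 1/2
Position 5: not relevant
Position 6: relevant, P@6 = 3/6 = 1/2
Sum of P@k = 1/2 + 1/2 + 1/2 = 3/2
AP = 3/2 / 3 = 1/2

1/2


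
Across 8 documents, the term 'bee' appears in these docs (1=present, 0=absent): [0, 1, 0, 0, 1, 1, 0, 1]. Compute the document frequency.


Checking each document for 'bee':
Doc 1: absent
Doc 2: present
Doc 3: absent
Doc 4: absent
Doc 5: present
Doc 6: present
Doc 7: absent
Doc 8: present
df = sum of presences = 0 + 1 + 0 + 0 + 1 + 1 + 0 + 1 = 4

4


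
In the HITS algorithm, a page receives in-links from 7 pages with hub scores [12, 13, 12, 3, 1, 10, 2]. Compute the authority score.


Authority = sum of hub scores of in-linkers
In-link 1: hub score = 12
In-link 2: hub score = 13
In-link 3: hub score = 12
In-link 4: hub score = 3
In-link 5: hub score = 1
In-link 6: hub score = 10
In-link 7: hub score = 2
Authority = 12 + 13 + 12 + 3 + 1 + 10 + 2 = 53

53


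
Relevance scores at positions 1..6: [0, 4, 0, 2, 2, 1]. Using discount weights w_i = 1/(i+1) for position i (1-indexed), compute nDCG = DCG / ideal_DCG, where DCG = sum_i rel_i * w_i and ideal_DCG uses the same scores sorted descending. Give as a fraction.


Position discount weights w_i = 1/(i+1) for i=1..6:
Weights = [1/2, 1/3, 1/4, 1/5, 1/6, 1/7]
Actual relevance: [0, 4, 0, 2, 2, 1]
DCG = 0/2 + 4/3 + 0/4 + 2/5 + 2/6 + 1/7 = 232/105
Ideal relevance (sorted desc): [4, 2, 2, 1, 0, 0]
Ideal DCG = 4/2 + 2/3 + 2/4 + 1/5 + 0/6 + 0/7 = 101/30
nDCG = DCG / ideal_DCG = 232/105 / 101/30 = 464/707

464/707


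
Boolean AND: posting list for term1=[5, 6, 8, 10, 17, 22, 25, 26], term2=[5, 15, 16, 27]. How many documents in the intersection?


Boolean AND: find intersection of posting lists
term1 docs: [5, 6, 8, 10, 17, 22, 25, 26]
term2 docs: [5, 15, 16, 27]
Intersection: [5]
|intersection| = 1

1


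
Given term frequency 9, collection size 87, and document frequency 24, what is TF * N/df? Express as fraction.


TF * (N/df)
= 9 * (87/24)
= 9 * 29/8
= 261/8

261/8


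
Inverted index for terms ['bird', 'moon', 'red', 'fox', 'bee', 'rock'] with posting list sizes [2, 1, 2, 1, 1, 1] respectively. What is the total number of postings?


Summing posting list sizes:
'bird': 2 postings
'moon': 1 postings
'red': 2 postings
'fox': 1 postings
'bee': 1 postings
'rock': 1 postings
Total = 2 + 1 + 2 + 1 + 1 + 1 = 8

8


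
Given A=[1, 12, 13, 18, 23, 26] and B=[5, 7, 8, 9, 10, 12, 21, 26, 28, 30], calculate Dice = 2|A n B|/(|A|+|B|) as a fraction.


A intersect B = [12, 26]
|A intersect B| = 2
|A| = 6, |B| = 10
Dice = 2*2 / (6+10)
= 4 / 16 = 1/4

1/4


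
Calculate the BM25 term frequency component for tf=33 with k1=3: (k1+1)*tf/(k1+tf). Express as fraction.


BM25 TF component = (k1+1)*tf / (k1+tf)
k1 = 3, tf = 33
Numerator = (3+1)*33 = 132
Denominator = 3 + 33 = 36
= 132/36 = 11/3

11/3


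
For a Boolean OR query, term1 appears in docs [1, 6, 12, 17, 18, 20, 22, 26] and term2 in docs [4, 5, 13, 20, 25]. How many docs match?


Boolean OR: find union of posting lists
term1 docs: [1, 6, 12, 17, 18, 20, 22, 26]
term2 docs: [4, 5, 13, 20, 25]
Union: [1, 4, 5, 6, 12, 13, 17, 18, 20, 22, 25, 26]
|union| = 12

12


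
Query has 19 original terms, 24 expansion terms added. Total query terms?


Original terms: 19
Expansion terms: 24
Total = 19 + 24 = 43

43


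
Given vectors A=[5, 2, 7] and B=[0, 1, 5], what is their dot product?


Dot product = sum of element-wise products
A[0]*B[0] = 5*0 = 0
A[1]*B[1] = 2*1 = 2
A[2]*B[2] = 7*5 = 35
Sum = 0 + 2 + 35 = 37

37


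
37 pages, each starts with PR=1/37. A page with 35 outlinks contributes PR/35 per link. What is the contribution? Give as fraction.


Initial PR = 1/37 = 1/37
Outlinks = 35
Contribution per link = PR / outlinks
= 1/37 / 35
= 1/1295

1/1295


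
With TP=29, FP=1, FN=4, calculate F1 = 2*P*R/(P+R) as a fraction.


F1 = 2 * P * R / (P + R)
P = TP/(TP+FP) = 29/30 = 29/30
R = TP/(TP+FN) = 29/33 = 29/33
2 * P * R = 2 * 29/30 * 29/33 = 841/495
P + R = 29/30 + 29/33 = 203/110
F1 = 841/495 / 203/110 = 58/63

58/63


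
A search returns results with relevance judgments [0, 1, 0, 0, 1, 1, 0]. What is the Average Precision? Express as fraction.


Computing P@k for each relevant position:
Position 1: not relevant
Position 2: relevant, P@2 = 1/2 = 1/2
Position 3: not relevant
Position 4: not relevant
Position 5: relevant, P@5 = 2/5 = 2/5
Position 6: relevant, P@6 = 3/6 = 1/2
Position 7: not relevant
Sum of P@k = 1/2 + 2/5 + 1/2 = 7/5
AP = 7/5 / 3 = 7/15

7/15


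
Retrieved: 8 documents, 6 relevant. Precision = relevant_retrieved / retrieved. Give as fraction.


Precision = relevant_retrieved / total_retrieved
= 6 / 8
= 6 / (6 + 2)
= 3/4

3/4


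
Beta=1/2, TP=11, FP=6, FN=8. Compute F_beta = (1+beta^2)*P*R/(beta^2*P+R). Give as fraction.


P = TP/(TP+FP) = 11/17 = 11/17
R = TP/(TP+FN) = 11/19 = 11/19
beta^2 = 1/2^2 = 1/4
(1 + beta^2) = 5/4
Numerator = (1+beta^2)*P*R = 605/1292
Denominator = beta^2*P + R = 11/68 + 11/19 = 957/1292
F_beta = 55/87

55/87


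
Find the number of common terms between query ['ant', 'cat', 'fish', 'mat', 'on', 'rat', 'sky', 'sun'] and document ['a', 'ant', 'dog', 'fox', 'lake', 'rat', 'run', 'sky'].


Query terms: ['ant', 'cat', 'fish', 'mat', 'on', 'rat', 'sky', 'sun']
Document terms: ['a', 'ant', 'dog', 'fox', 'lake', 'rat', 'run', 'sky']
Common terms: ['ant', 'rat', 'sky']
Overlap count = 3

3


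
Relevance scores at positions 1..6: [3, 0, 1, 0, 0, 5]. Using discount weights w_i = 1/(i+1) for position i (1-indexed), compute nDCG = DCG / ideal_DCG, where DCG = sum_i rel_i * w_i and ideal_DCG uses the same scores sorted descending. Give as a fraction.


Position discount weights w_i = 1/(i+1) for i=1..6:
Weights = [1/2, 1/3, 1/4, 1/5, 1/6, 1/7]
Actual relevance: [3, 0, 1, 0, 0, 5]
DCG = 3/2 + 0/3 + 1/4 + 0/5 + 0/6 + 5/7 = 69/28
Ideal relevance (sorted desc): [5, 3, 1, 0, 0, 0]
Ideal DCG = 5/2 + 3/3 + 1/4 + 0/5 + 0/6 + 0/7 = 15/4
nDCG = DCG / ideal_DCG = 69/28 / 15/4 = 23/35

23/35


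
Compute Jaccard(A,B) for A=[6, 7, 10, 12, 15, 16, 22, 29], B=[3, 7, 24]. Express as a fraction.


A intersect B = [7]
|A intersect B| = 1
A union B = [3, 6, 7, 10, 12, 15, 16, 22, 24, 29]
|A union B| = 10
Jaccard = 1/10 = 1/10

1/10


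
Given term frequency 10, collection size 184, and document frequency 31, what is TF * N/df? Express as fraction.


TF * (N/df)
= 10 * (184/31)
= 10 * 184/31
= 1840/31

1840/31


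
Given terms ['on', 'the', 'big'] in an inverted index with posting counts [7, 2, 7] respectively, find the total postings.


Summing posting list sizes:
'on': 7 postings
'the': 2 postings
'big': 7 postings
Total = 7 + 2 + 7 = 16

16


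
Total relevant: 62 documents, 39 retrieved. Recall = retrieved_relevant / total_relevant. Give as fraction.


Recall = retrieved_relevant / total_relevant
= 39 / 62
= 39 / (39 + 23)
= 39/62

39/62


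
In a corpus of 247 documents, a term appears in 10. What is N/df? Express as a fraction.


IDF ratio = N / df
= 247 / 10
= 247/10

247/10


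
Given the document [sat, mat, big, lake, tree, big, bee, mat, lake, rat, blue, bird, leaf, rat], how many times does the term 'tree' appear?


Document has 14 words
Scanning for 'tree':
Found at positions: [4]
Count = 1

1


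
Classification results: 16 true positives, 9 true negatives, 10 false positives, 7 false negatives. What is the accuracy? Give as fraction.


Accuracy = (TP + TN) / (TP + TN + FP + FN)
TP + TN = 16 + 9 = 25
Total = 16 + 9 + 10 + 7 = 42
Accuracy = 25 / 42 = 25/42

25/42


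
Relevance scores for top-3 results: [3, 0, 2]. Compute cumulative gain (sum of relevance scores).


Cumulative Gain = sum of relevance scores
Position 1: rel=3, running sum=3
Position 2: rel=0, running sum=3
Position 3: rel=2, running sum=5
CG = 5

5


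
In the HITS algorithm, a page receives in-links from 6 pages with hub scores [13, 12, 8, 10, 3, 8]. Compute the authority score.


Authority = sum of hub scores of in-linkers
In-link 1: hub score = 13
In-link 2: hub score = 12
In-link 3: hub score = 8
In-link 4: hub score = 10
In-link 5: hub score = 3
In-link 6: hub score = 8
Authority = 13 + 12 + 8 + 10 + 3 + 8 = 54

54


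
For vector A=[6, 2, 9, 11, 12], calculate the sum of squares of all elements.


|A|^2 = sum of squared components
A[0]^2 = 6^2 = 36
A[1]^2 = 2^2 = 4
A[2]^2 = 9^2 = 81
A[3]^2 = 11^2 = 121
A[4]^2 = 12^2 = 144
Sum = 36 + 4 + 81 + 121 + 144 = 386

386


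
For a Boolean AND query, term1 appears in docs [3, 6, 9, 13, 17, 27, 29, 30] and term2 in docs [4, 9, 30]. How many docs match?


Boolean AND: find intersection of posting lists
term1 docs: [3, 6, 9, 13, 17, 27, 29, 30]
term2 docs: [4, 9, 30]
Intersection: [9, 30]
|intersection| = 2

2


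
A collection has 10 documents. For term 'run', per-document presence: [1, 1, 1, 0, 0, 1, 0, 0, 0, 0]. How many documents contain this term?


Checking each document for 'run':
Doc 1: present
Doc 2: present
Doc 3: present
Doc 4: absent
Doc 5: absent
Doc 6: present
Doc 7: absent
Doc 8: absent
Doc 9: absent
Doc 10: absent
df = sum of presences = 1 + 1 + 1 + 0 + 0 + 1 + 0 + 0 + 0 + 0 = 4

4


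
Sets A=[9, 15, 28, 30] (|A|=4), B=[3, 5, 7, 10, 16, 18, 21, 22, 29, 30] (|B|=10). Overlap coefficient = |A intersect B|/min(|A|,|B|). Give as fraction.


A intersect B = [30]
|A intersect B| = 1
min(|A|, |B|) = min(4, 10) = 4
Overlap = 1 / 4 = 1/4

1/4


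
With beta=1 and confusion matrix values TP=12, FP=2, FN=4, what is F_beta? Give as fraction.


P = TP/(TP+FP) = 12/14 = 6/7
R = TP/(TP+FN) = 12/16 = 3/4
beta^2 = 1^2 = 1
(1 + beta^2) = 2
Numerator = (1+beta^2)*P*R = 9/7
Denominator = beta^2*P + R = 6/7 + 3/4 = 45/28
F_beta = 4/5

4/5


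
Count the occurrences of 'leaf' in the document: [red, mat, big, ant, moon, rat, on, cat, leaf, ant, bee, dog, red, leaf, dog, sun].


Document has 16 words
Scanning for 'leaf':
Found at positions: [8, 13]
Count = 2

2
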